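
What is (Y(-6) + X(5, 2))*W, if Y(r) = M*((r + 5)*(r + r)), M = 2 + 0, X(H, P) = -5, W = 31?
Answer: 589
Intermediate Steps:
M = 2
Y(r) = 4*r*(5 + r) (Y(r) = 2*((r + 5)*(r + r)) = 2*((5 + r)*(2*r)) = 2*(2*r*(5 + r)) = 4*r*(5 + r))
(Y(-6) + X(5, 2))*W = (4*(-6)*(5 - 6) - 5)*31 = (4*(-6)*(-1) - 5)*31 = (24 - 5)*31 = 19*31 = 589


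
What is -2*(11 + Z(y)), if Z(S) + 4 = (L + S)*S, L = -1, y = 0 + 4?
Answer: -38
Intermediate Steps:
y = 4
Z(S) = -4 + S*(-1 + S) (Z(S) = -4 + (-1 + S)*S = -4 + S*(-1 + S))
-2*(11 + Z(y)) = -2*(11 + (-4 + 4² - 1*4)) = -2*(11 + (-4 + 16 - 4)) = -2*(11 + 8) = -2*19 = -38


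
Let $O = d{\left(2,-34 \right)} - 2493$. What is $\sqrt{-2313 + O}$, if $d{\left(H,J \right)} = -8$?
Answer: $i \sqrt{4814} \approx 69.383 i$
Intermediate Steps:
$O = -2501$ ($O = -8 - 2493 = -2501$)
$\sqrt{-2313 + O} = \sqrt{-2313 - 2501} = \sqrt{-4814} = i \sqrt{4814}$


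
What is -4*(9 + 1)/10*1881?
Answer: -7524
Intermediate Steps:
-4*(9 + 1)/10*1881 = -40/10*1881 = -4*1*1881 = -4*1881 = -7524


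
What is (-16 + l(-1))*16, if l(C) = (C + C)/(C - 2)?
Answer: -736/3 ≈ -245.33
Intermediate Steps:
l(C) = 2*C/(-2 + C) (l(C) = (2*C)/(-2 + C) = 2*C/(-2 + C))
(-16 + l(-1))*16 = (-16 + 2*(-1)/(-2 - 1))*16 = (-16 + 2*(-1)/(-3))*16 = (-16 + 2*(-1)*(-⅓))*16 = (-16 + ⅔)*16 = -46/3*16 = -736/3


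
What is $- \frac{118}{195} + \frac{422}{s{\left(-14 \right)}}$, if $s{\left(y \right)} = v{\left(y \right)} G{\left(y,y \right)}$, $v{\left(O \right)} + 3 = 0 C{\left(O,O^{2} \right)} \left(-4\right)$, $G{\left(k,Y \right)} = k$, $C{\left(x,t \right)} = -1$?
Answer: $\frac{12889}{1365} \approx 9.4425$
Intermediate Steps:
$v{\left(O \right)} = -3$ ($v{\left(O \right)} = -3 + 0 \left(-1\right) \left(-4\right) = -3 + 0 \left(-4\right) = -3 + 0 = -3$)
$s{\left(y \right)} = - 3 y$
$- \frac{118}{195} + \frac{422}{s{\left(-14 \right)}} = - \frac{118}{195} + \frac{422}{\left(-3\right) \left(-14\right)} = \left(-118\right) \frac{1}{195} + \frac{422}{42} = - \frac{118}{195} + 422 \cdot \frac{1}{42} = - \frac{118}{195} + \frac{211}{21} = \frac{12889}{1365}$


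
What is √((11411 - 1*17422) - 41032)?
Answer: 3*I*√5227 ≈ 216.89*I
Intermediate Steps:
√((11411 - 1*17422) - 41032) = √((11411 - 17422) - 41032) = √(-6011 - 41032) = √(-47043) = 3*I*√5227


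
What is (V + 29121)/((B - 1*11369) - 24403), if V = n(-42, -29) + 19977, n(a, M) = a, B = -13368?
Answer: -584/585 ≈ -0.99829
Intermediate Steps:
V = 19935 (V = -42 + 19977 = 19935)
(V + 29121)/((B - 1*11369) - 24403) = (19935 + 29121)/((-13368 - 1*11369) - 24403) = 49056/((-13368 - 11369) - 24403) = 49056/(-24737 - 24403) = 49056/(-49140) = 49056*(-1/49140) = -584/585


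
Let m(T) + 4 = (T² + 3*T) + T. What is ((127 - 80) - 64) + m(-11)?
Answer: 56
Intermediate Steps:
m(T) = -4 + T² + 4*T (m(T) = -4 + ((T² + 3*T) + T) = -4 + (T² + 4*T) = -4 + T² + 4*T)
((127 - 80) - 64) + m(-11) = ((127 - 80) - 64) + (-4 + (-11)² + 4*(-11)) = (47 - 64) + (-4 + 121 - 44) = -17 + 73 = 56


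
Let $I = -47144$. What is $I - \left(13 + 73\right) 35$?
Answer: $-50154$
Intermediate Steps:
$I - \left(13 + 73\right) 35 = -47144 - \left(13 + 73\right) 35 = -47144 - 86 \cdot 35 = -47144 - 3010 = -50154$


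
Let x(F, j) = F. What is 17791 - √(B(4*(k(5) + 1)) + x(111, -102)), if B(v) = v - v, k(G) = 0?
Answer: 17791 - √111 ≈ 17780.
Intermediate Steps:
B(v) = 0
17791 - √(B(4*(k(5) + 1)) + x(111, -102)) = 17791 - √(0 + 111) = 17791 - √111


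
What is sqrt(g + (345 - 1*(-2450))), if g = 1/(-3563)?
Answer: 2*sqrt(8870608698)/3563 ≈ 52.868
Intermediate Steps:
g = -1/3563 ≈ -0.00028066
sqrt(g + (345 - 1*(-2450))) = sqrt(-1/3563 + (345 - 1*(-2450))) = sqrt(-1/3563 + (345 + 2450)) = sqrt(-1/3563 + 2795) = sqrt(9958584/3563) = 2*sqrt(8870608698)/3563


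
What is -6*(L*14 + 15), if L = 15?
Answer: -1350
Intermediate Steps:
-6*(L*14 + 15) = -6*(15*14 + 15) = -6*(210 + 15) = -6*225 = -1350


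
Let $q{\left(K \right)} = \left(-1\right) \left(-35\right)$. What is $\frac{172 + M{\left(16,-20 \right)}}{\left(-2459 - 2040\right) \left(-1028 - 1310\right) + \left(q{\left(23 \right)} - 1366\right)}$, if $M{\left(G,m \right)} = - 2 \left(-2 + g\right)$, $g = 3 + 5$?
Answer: $\frac{160}{10517331} \approx 1.5213 \cdot 10^{-5}$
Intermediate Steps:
$q{\left(K \right)} = 35$
$g = 8$
$M{\left(G,m \right)} = -12$ ($M{\left(G,m \right)} = - 2 \left(-2 + 8\right) = \left(-2\right) 6 = -12$)
$\frac{172 + M{\left(16,-20 \right)}}{\left(-2459 - 2040\right) \left(-1028 - 1310\right) + \left(q{\left(23 \right)} - 1366\right)} = \frac{172 - 12}{\left(-2459 - 2040\right) \left(-1028 - 1310\right) + \left(35 - 1366\right)} = \frac{160}{\left(-4499\right) \left(-2338\right) + \left(35 - 1366\right)} = \frac{160}{10518662 - 1331} = \frac{160}{10517331}$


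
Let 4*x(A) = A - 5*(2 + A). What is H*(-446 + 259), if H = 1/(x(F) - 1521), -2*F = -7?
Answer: 187/1527 ≈ 0.12246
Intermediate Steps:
F = 7/2 (F = -½*(-7) = 7/2 ≈ 3.5000)
x(A) = -5/2 - A (x(A) = (A - 5*(2 + A))/4 = (A + (-10 - 5*A))/4 = (-10 - 4*A)/4 = -5/2 - A)
H = -1/1527 (H = 1/((-5/2 - 1*7/2) - 1521) = 1/((-5/2 - 7/2) - 1521) = 1/(-6 - 1521) = 1/(-1527) = -1/1527 ≈ -0.00065488)
H*(-446 + 259) = -(-446 + 259)/1527 = -1/1527*(-187) = 187/1527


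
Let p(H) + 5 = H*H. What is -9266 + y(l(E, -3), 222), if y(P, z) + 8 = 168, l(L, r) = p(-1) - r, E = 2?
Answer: -9106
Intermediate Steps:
p(H) = -5 + H² (p(H) = -5 + H*H = -5 + H²)
l(L, r) = -4 - r (l(L, r) = (-5 + (-1)²) - r = (-5 + 1) - r = -4 - r)
y(P, z) = 160 (y(P, z) = -8 + 168 = 160)
-9266 + y(l(E, -3), 222) = -9266 + 160 = -9106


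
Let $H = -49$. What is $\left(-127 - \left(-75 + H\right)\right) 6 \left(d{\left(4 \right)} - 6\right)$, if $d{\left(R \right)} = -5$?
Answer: $198$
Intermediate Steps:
$\left(-127 - \left(-75 + H\right)\right) 6 \left(d{\left(4 \right)} - 6\right) = \left(-127 + \left(75 - -49\right)\right) 6 \left(-5 - 6\right) = \left(-127 + \left(75 + 49\right)\right) 6 \left(-11\right) = \left(-127 + 124\right) \left(-66\right) = \left(-3\right) \left(-66\right) = 198$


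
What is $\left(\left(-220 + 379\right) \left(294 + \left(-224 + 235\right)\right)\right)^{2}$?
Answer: $2351765025$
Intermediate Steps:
$\left(\left(-220 + 379\right) \left(294 + \left(-224 + 235\right)\right)\right)^{2} = \left(159 \left(294 + 11\right)\right)^{2} = \left(159 \cdot 305\right)^{2} = 48495^{2} = 2351765025$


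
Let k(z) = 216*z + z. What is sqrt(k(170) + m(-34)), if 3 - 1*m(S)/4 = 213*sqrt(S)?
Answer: sqrt(36902 - 852*I*sqrt(34)) ≈ 192.53 - 12.902*I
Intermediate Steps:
k(z) = 217*z
m(S) = 12 - 852*sqrt(S)
sqrt(k(170) + m(-34)) = sqrt(217*170 + (12 - 852*I*sqrt(34))) = sqrt(36890 + (12 - 852*I*sqrt(34))) = sqrt(36902 - 852*I*sqrt(34))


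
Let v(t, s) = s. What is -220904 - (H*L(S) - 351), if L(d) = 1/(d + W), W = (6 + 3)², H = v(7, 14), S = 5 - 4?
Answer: -9042680/41 ≈ -2.2055e+5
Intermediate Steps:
S = 1
H = 14
W = 81 (W = 9² = 81)
L(d) = 1/(81 + d) (L(d) = 1/(d + 81) = 1/(81 + d))
-220904 - (H*L(S) - 351) = -220904 - (14/(81 + 1) - 351) = -220904 - (14/82 - 351) = -220904 - (14*(1/82) - 351) = -220904 - (7/41 - 351) = -220904 - 1*(-14384/41) = -220904 + 14384/41 = -9042680/41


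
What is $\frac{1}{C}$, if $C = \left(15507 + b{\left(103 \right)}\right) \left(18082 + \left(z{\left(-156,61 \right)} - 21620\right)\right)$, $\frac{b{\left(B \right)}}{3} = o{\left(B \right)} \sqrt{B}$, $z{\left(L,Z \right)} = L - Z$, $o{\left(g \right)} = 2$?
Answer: $- \frac{1723}{100326649495} + \frac{2 \sqrt{103}}{300979948485} \approx -1.7106 \cdot 10^{-8}$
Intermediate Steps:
$b{\left(B \right)} = 6 \sqrt{B}$ ($b{\left(B \right)} = 3 \cdot 2 \sqrt{B} = 6 \sqrt{B}$)
$C = -58228785 - 22530 \sqrt{103}$ ($C = \left(15507 + 6 \sqrt{103}\right) \left(18082 - 21837\right) = \left(15507 + 6 \sqrt{103}\right) \left(-3755\right) = -58228785 - 22530 \sqrt{103} \approx -5.8457 \cdot 10^{7}$)
$\frac{1}{C} = \frac{1}{-58228785 - 22530 \sqrt{103}}$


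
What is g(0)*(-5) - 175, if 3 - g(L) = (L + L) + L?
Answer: -190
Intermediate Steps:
g(L) = 3 - 3*L (g(L) = 3 - ((L + L) + L) = 3 - (2*L + L) = 3 - 3*L)
g(0)*(-5) - 175 = (3 - 3*0)*(-5) - 175 = (3 + 0)*(-5) - 175 = 3*(-5) - 175 = -15 - 175 = -190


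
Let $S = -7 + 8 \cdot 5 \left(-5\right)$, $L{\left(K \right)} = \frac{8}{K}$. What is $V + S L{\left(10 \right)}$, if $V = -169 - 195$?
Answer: $- \frac{2648}{5} \approx -529.6$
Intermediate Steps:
$V = -364$
$S = -207$ ($S = -7 + 8 \left(-25\right) = -7 - 200 = -207$)
$V + S L{\left(10 \right)} = -364 - 207 \cdot \frac{8}{10} = -364 - 207 \cdot 8 \cdot \frac{1}{10} = -364 - \frac{828}{5} = - \frac{2648}{5}$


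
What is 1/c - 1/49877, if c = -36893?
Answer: -86770/1840112161 ≈ -4.7155e-5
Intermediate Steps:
1/c - 1/49877 = 1/(-36893) - 1/49877 = -1/36893 - 1*1/49877 = -1/36893 - 1/49877 = -86770/1840112161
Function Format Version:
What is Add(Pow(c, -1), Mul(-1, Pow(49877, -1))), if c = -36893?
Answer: Rational(-86770, 1840112161) ≈ -4.7155e-5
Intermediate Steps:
Add(Pow(c, -1), Mul(-1, Pow(49877, -1))) = Add(Pow(-36893, -1), Mul(-1, Pow(49877, -1))) = Add(Rational(-1, 36893), Mul(-1, Rational(1, 49877))) = Add(Rational(-1, 36893), Rational(-1, 49877)) = Rational(-86770, 1840112161)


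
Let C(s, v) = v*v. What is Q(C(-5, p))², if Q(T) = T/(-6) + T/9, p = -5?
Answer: 625/324 ≈ 1.9290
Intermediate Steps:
C(s, v) = v²
Q(T) = -T/18 (Q(T) = T*(-⅙) + T*(⅑) = -T/6 + T/9 = -T/18)
Q(C(-5, p))² = (-1/18*(-5)²)² = (-1/18*25)² = (-25/18)² = 625/324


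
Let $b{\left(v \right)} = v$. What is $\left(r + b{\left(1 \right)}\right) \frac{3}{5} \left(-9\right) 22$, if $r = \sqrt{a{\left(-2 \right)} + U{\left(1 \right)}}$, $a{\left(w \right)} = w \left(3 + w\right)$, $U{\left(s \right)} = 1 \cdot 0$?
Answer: $- \frac{594}{5} - \frac{594 i \sqrt{2}}{5} \approx -118.8 - 168.01 i$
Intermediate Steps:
$U{\left(s \right)} = 0$
$r = i \sqrt{2}$ ($r = \sqrt{- 2 \left(3 - 2\right) + 0} = \sqrt{\left(-2\right) 1 + 0} = \sqrt{-2 + 0} = \sqrt{-2} = i \sqrt{2} \approx 1.4142 i$)
$\left(r + b{\left(1 \right)}\right) \frac{3}{5} \left(-9\right) 22 = \left(i \sqrt{2} + 1\right) \frac{3}{5} \left(-9\right) 22 = \left(1 + i \sqrt{2}\right) 3 \cdot \frac{1}{5} \left(-9\right) 22 = \left(1 + i \sqrt{2}\right) \frac{3}{5} \left(-9\right) 22 = \left(\frac{3}{5} + \frac{3 i \sqrt{2}}{5}\right) \left(-9\right) 22 = \left(- \frac{27}{5} - \frac{27 i \sqrt{2}}{5}\right) 22 = - \frac{594}{5} - \frac{594 i \sqrt{2}}{5}$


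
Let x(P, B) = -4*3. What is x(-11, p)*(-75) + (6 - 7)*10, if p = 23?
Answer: 890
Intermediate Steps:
x(P, B) = -12
x(-11, p)*(-75) + (6 - 7)*10 = -12*(-75) + (6 - 7)*10 = 900 - 1*10 = 900 - 10 = 890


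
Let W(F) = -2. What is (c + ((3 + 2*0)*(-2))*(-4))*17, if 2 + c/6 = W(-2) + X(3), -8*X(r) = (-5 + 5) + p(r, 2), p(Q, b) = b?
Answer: -51/2 ≈ -25.500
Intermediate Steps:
X(r) = -¼ (X(r) = -((-5 + 5) + 2)/8 = -(0 + 2)/8 = -⅛*2 = -¼)
c = -51/2 (c = -12 + 6*(-2 - ¼) = -12 + 6*(-9/4) = -12 - 27/2 = -51/2 ≈ -25.500)
(c + ((3 + 2*0)*(-2))*(-4))*17 = (-51/2 + ((3 + 2*0)*(-2))*(-4))*17 = (-51/2 + ((3 + 0)*(-2))*(-4))*17 = (-51/2 + (3*(-2))*(-4))*17 = (-51/2 - 6*(-4))*17 = (-51/2 + 24)*17 = -3/2*17 = -51/2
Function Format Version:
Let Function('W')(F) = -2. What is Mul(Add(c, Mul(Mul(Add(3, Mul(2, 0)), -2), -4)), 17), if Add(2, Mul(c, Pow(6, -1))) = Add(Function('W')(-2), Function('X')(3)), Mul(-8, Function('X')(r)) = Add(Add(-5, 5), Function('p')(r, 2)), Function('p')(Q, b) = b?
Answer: Rational(-51, 2) ≈ -25.500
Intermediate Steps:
Function('X')(r) = Rational(-1, 4) (Function('X')(r) = Mul(Rational(-1, 8), Add(Add(-5, 5), 2)) = Mul(Rational(-1, 8), Add(0, 2)) = Mul(Rational(-1, 8), 2) = Rational(-1, 4))
c = Rational(-51, 2) (c = Add(-12, Mul(6, Add(-2, Rational(-1, 4)))) = Add(-12, Mul(6, Rational(-9, 4))) = Add(-12, Rational(-27, 2)) = Rational(-51, 2) ≈ -25.500)
Mul(Add(c, Mul(Mul(Add(3, Mul(2, 0)), -2), -4)), 17) = Mul(Add(Rational(-51, 2), Mul(Mul(Add(3, Mul(2, 0)), -2), -4)), 17) = Mul(Add(Rational(-51, 2), Mul(Mul(Add(3, 0), -2), -4)), 17) = Mul(Add(Rational(-51, 2), Mul(Mul(3, -2), -4)), 17) = Mul(Add(Rational(-51, 2), Mul(-6, -4)), 17) = Mul(Add(Rational(-51, 2), 24), 17) = Mul(Rational(-3, 2), 17) = Rational(-51, 2)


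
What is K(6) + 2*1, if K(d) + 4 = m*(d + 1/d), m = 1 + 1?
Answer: 31/3 ≈ 10.333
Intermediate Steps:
m = 2
K(d) = -4 + 2*d + 2/d (K(d) = -4 + 2*(d + 1/d) = -4 + (2*d + 2/d) = -4 + 2*d + 2/d)
K(6) + 2*1 = (-4 + 2*6 + 2/6) + 2*1 = (-4 + 12 + 2*(1/6)) + 2 = (-4 + 12 + 1/3) + 2 = 25/3 + 2 = 31/3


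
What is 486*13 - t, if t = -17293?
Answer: 23611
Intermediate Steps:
486*13 - t = 486*13 - 1*(-17293) = 6318 + 17293 = 23611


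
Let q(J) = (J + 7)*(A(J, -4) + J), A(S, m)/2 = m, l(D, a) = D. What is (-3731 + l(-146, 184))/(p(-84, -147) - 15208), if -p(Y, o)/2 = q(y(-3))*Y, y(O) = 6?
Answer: 3877/19576 ≈ 0.19805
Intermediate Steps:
A(S, m) = 2*m
q(J) = (-8 + J)*(7 + J) (q(J) = (J + 7)*(2*(-4) + J) = (7 + J)*(-8 + J) = (-8 + J)*(7 + J))
p(Y, o) = 52*Y (p(Y, o) = -2*(-56 + 6**2 - 1*6)*Y = -2*(-56 + 36 - 6)*Y = -(-52)*Y = 52*Y)
(-3731 + l(-146, 184))/(p(-84, -147) - 15208) = (-3731 - 146)/(52*(-84) - 15208) = -3877/(-4368 - 15208) = -3877/(-19576) = -3877*(-1/19576) = 3877/19576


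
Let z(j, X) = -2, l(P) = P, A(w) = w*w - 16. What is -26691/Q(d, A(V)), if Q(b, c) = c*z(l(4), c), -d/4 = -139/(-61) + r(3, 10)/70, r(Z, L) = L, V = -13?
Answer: 8897/102 ≈ 87.225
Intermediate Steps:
A(w) = -16 + w² (A(w) = w² - 16 = -16 + w²)
d = -4136/427 (d = -4*(-139/(-61) + 10/70) = -4*(-139*(-1/61) + 10*(1/70)) = -4*(139/61 + ⅐) = -4*1034/427 = -4136/427 ≈ -9.6862)
Q(b, c) = -2*c (Q(b, c) = c*(-2) = -2*c)
-26691/Q(d, A(V)) = -26691*(-1/(2*(-16 + (-13)²))) = -26691*(-1/(2*(-16 + 169))) = -26691/((-2*153)) = -26691/(-306) = -26691*(-1/306) = 8897/102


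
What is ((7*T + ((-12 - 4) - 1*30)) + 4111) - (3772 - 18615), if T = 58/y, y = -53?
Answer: 1001718/53 ≈ 18900.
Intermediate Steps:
T = -58/53 (T = 58/(-53) = 58*(-1/53) = -58/53 ≈ -1.0943)
((7*T + ((-12 - 4) - 1*30)) + 4111) - (3772 - 18615) = ((7*(-58/53) + ((-12 - 4) - 1*30)) + 4111) - (3772 - 18615) = ((-406/53 + (-16 - 30)) + 4111) - 1*(-14843) = ((-406/53 - 46) + 4111) + 14843 = (-2844/53 + 4111) + 14843 = 215039/53 + 14843 = 1001718/53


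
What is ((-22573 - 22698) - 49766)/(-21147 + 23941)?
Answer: -95037/2794 ≈ -34.015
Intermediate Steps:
((-22573 - 22698) - 49766)/(-21147 + 23941) = (-45271 - 49766)/2794 = -95037*1/2794 = -95037/2794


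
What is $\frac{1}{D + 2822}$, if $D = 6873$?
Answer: $\frac{1}{9695} \approx 0.00010315$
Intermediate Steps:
$\frac{1}{D + 2822} = \frac{1}{6873 + 2822} = \frac{1}{9695}$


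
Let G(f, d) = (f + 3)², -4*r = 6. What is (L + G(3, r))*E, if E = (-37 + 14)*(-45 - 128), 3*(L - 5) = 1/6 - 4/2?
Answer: 2892733/18 ≈ 1.6071e+5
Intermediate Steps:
r = -3/2 (r = -¼*6 = -3/2 ≈ -1.5000)
G(f, d) = (3 + f)²
L = 79/18 (L = 5 + (1/6 - 4/2)/3 = 5 + (1*(⅙) - 4*½)/3 = 5 + (⅙ - 2)/3 = 5 + (⅓)*(-11/6) = 5 - 11/18 = 79/18 ≈ 4.3889)
E = 3979 (E = -23*(-173) = 3979)
(L + G(3, r))*E = (79/18 + (3 + 3)²)*3979 = (79/18 + 6²)*3979 = (79/18 + 36)*3979 = (727/18)*3979 = 2892733/18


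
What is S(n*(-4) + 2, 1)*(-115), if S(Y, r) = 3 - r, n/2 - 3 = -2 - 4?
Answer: -230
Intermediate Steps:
n = -6 (n = 6 + 2*(-2 - 4) = 6 + 2*(-6) = 6 - 12 = -6)
S(n*(-4) + 2, 1)*(-115) = (3 - 1*1)*(-115) = (3 - 1)*(-115) = 2*(-115) = -230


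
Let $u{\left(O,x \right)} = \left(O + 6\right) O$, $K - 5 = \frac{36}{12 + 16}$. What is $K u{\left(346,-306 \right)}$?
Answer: $\frac{5358848}{7} \approx 7.6555 \cdot 10^{5}$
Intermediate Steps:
$K = \frac{44}{7}$ ($K = 5 + \frac{36}{12 + 16} = 5 + \frac{36}{28} = 5 + 36 \cdot \frac{1}{28} = 5 + \frac{9}{7} = \frac{44}{7} \approx 6.2857$)
$u{\left(O,x \right)} = O \left(6 + O\right)$ ($u{\left(O,x \right)} = \left(6 + O\right) O = O \left(6 + O\right)$)
$K u{\left(346,-306 \right)} = \frac{44 \cdot 346 \left(6 + 346\right)}{7} = \frac{44 \cdot 346 \cdot 352}{7} = \frac{44}{7} \cdot 121792 = \frac{5358848}{7}$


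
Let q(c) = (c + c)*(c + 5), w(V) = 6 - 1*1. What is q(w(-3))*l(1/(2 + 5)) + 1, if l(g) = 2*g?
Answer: 207/7 ≈ 29.571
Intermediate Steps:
w(V) = 5 (w(V) = 6 - 1 = 5)
q(c) = 2*c*(5 + c) (q(c) = (2*c)*(5 + c) = 2*c*(5 + c))
q(w(-3))*l(1/(2 + 5)) + 1 = (2*5*(5 + 5))*(2/(2 + 5)) + 1 = (2*5*10)*(2/7) + 1 = 100*(2*(1/7)) + 1 = 100*(2/7) + 1 = 200/7 + 1 = 207/7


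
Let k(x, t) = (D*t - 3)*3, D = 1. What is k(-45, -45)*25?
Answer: -3600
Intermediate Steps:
k(x, t) = -9 + 3*t (k(x, t) = (1*t - 3)*3 = (t - 3)*3 = (-3 + t)*3 = -9 + 3*t)
k(-45, -45)*25 = (-9 + 3*(-45))*25 = (-9 - 135)*25 = -144*25 = -3600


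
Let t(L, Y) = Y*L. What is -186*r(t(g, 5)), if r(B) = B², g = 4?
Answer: -74400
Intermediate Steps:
t(L, Y) = L*Y
-186*r(t(g, 5)) = -186*(4*5)² = -186*20² = -186*400 = -74400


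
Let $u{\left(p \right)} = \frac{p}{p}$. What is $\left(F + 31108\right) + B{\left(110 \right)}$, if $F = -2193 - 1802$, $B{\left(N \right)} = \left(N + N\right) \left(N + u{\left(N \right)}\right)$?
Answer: $51533$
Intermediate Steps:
$u{\left(p \right)} = 1$
$B{\left(N \right)} = 2 N \left(1 + N\right)$ ($B{\left(N \right)} = \left(N + N\right) \left(N + 1\right) = 2 N \left(1 + N\right)$)
$F = -3995$ ($F = -2193 - 1802 = -3995$)
$\left(F + 31108\right) + B{\left(110 \right)} = \left(-3995 + 31108\right) + 2 \cdot 110 \left(1 + 110\right) = 27113 + 2 \cdot 110 \cdot 111 = 27113 + 24420 = 51533$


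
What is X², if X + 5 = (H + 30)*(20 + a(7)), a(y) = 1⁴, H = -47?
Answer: 131044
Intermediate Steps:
a(y) = 1
X = -362 (X = -5 + (-47 + 30)*(20 + 1) = -5 - 17*21 = -5 - 357 = -362)
X² = (-362)² = 131044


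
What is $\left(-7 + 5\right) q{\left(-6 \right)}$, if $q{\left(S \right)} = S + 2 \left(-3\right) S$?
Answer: $-60$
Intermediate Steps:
$q{\left(S \right)} = - 5 S$ ($q{\left(S \right)} = S - 6 S = - 5 S$)
$\left(-7 + 5\right) q{\left(-6 \right)} = \left(-7 + 5\right) \left(\left(-5\right) \left(-6\right)\right) = \left(-2\right) 30 = -60$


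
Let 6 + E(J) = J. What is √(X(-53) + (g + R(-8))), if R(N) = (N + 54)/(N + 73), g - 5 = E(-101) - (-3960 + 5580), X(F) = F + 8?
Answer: I*√7462585/65 ≈ 42.027*I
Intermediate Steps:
X(F) = 8 + F
E(J) = -6 + J
g = -1722 (g = 5 + ((-6 - 101) - (-3960 + 5580)) = 5 + (-107 - 1*1620) = 5 + (-107 - 1620) = 5 - 1727 = -1722)
R(N) = (54 + N)/(73 + N)
√(X(-53) + (g + R(-8))) = √((8 - 53) + (-1722 + (54 - 8)/(73 - 8))) = √(-45 + (-1722 + 46/65)) = √(-45 - 111884/65) = √(-114809/65) = I*√7462585/65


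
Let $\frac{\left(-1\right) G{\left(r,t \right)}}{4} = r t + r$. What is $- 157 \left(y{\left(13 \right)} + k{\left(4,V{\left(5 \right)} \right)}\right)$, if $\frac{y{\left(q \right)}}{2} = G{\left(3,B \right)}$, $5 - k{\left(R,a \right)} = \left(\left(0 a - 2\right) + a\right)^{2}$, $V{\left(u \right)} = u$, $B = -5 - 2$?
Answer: $-21980$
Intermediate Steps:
$B = -7$ ($B = -5 - 2 = -7$)
$G{\left(r,t \right)} = - 4 r - 4 r t$ ($G{\left(r,t \right)} = - 4 \left(r t + r\right) = - 4 \left(r + r t\right) = - 4 r - 4 r t$)
$k{\left(R,a \right)} = 5 - \left(-2 + a\right)^{2}$ ($k{\left(R,a \right)} = 5 - \left(\left(0 a - 2\right) + a\right)^{2} = 5 - \left(\left(0 - 2\right) + a\right)^{2} = 5 - \left(-2 + a\right)^{2}$)
$y{\left(q \right)} = 144$ ($y{\left(q \right)} = 2 \left(\left(-4\right) 3 \left(1 - 7\right)\right) = 2 \left(\left(-4\right) 3 \left(-6\right)\right) = 2 \cdot 72 = 144$)
$- 157 \left(y{\left(13 \right)} + k{\left(4,V{\left(5 \right)} \right)}\right) = - 157 \left(144 + \left(5 - \left(-2 + 5\right)^{2}\right)\right) = - 157 \left(144 + \left(5 - 3^{2}\right)\right) = - 157 \left(144 + \left(5 - 9\right)\right) = - 157 \left(144 - 4\right) = \left(-157\right) 140 = -21980$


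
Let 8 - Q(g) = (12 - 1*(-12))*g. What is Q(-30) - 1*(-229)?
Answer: 957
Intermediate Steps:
Q(g) = 8 - 24*g (Q(g) = 8 - (12 - 1*(-12))*g = 8 - (12 + 12)*g = 8 - 24*g)
Q(-30) - 1*(-229) = (8 - 24*(-30)) - 1*(-229) = (8 + 720) + 229 = 728 + 229 = 957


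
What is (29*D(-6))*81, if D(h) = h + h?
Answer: -28188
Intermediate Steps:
D(h) = 2*h
(29*D(-6))*81 = (29*(2*(-6)))*81 = (29*(-12))*81 = -348*81 = -28188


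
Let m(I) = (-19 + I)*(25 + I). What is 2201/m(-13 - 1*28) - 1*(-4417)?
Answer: 4242521/960 ≈ 4419.3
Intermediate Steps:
2201/m(-13 - 1*28) - 1*(-4417) = 2201/(-475 + (-13 - 1*28)**2 + 6*(-13 - 1*28)) - 1*(-4417) = 2201/(-475 + (-13 - 28)**2 + 6*(-13 - 28)) + 4417 = 2201/(-475 + (-41)**2 + 6*(-41)) + 4417 = 2201/(-475 + 1681 - 246) + 4417 = 2201/960 + 4417 = 4242521/960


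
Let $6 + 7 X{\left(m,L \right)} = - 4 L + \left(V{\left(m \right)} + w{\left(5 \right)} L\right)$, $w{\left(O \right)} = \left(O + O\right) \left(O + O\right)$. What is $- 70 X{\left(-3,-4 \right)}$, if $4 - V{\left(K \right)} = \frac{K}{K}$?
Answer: $3870$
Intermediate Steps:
$V{\left(K \right)} = 3$ ($V{\left(K \right)} = 4 - \frac{K}{K} = 4 - 1 = 3$)
$w{\left(O \right)} = 4 O^{2}$ ($w{\left(O \right)} = 2 O 2 O = 4 O^{2}$)
$X{\left(m,L \right)} = - \frac{3}{7} + \frac{96 L}{7}$ ($X{\left(m,L \right)} = - \frac{6}{7} + \frac{- 4 L + \left(3 + 4 \cdot 5^{2} L\right)}{7} = - \frac{6}{7} + \frac{- 4 L + \left(3 + 4 \cdot 25 L\right)}{7} = - \frac{6}{7} + \frac{- 4 L + \left(3 + 100 L\right)}{7} = - \frac{6}{7} + \frac{3 + 96 L}{7} = - \frac{6}{7} + \left(\frac{3}{7} + \frac{96 L}{7}\right) = - \frac{3}{7} + \frac{96 L}{7}$)
$- 70 X{\left(-3,-4 \right)} = - 70 \left(- \frac{3}{7} + \frac{96}{7} \left(-4\right)\right) = - 70 \left(- \frac{3}{7} - \frac{384}{7}\right) = \left(-70\right) \left(- \frac{387}{7}\right) = 3870$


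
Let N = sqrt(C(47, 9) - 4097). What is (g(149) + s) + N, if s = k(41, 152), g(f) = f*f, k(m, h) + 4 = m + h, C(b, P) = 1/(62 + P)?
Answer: 22390 + I*sqrt(20652906)/71 ≈ 22390.0 + 64.008*I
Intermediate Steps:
k(m, h) = -4 + h + m (k(m, h) = -4 + (m + h) = -4 + (h + m) = -4 + h + m)
g(f) = f**2
N = I*sqrt(20652906)/71 (N = sqrt(1/(62 + 9) - 4097) = sqrt(1/71 - 4097) = sqrt(-290886/71) = I*sqrt(20652906)/71 ≈ 64.008*I)
s = 189 (s = -4 + 152 + 41 = 189)
(g(149) + s) + N = (149**2 + 189) + I*sqrt(20652906)/71 = (22201 + 189) + I*sqrt(20652906)/71 = 22390 + I*sqrt(20652906)/71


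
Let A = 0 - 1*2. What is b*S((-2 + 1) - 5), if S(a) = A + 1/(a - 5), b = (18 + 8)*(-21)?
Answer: 12558/11 ≈ 1141.6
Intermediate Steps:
b = -546 (b = 26*(-21) = -546)
A = -2 (A = 0 - 2 = -2)
S(a) = -2 + 1/(-5 + a) (S(a) = -2 + 1/(a - 5) = -2 + 1/(-5 + a))
b*S((-2 + 1) - 5) = -546*(11 - 2*((-2 + 1) - 5))/(-5 + ((-2 + 1) - 5)) = -546*(11 - 2*(-1 - 5))/(-5 + (-1 - 5)) = -546*(11 - 2*(-6))/(-5 - 6) = -546*(11 + 12)/(-11) = -(-546)*23/11 = -546*(-23/11) = 12558/11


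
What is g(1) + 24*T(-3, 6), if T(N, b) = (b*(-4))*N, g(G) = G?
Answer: 1729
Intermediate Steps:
T(N, b) = -4*N*b (T(N, b) = (-4*b)*N = -4*N*b)
g(1) + 24*T(-3, 6) = 1 + 24*(-4*(-3)*6) = 1 + 24*72 = 1 + 1728 = 1729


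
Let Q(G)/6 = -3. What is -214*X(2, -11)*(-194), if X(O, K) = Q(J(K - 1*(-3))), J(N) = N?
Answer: -747288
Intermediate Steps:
Q(G) = -18 (Q(G) = 6*(-3) = -18)
X(O, K) = -18
-214*X(2, -11)*(-194) = -214*(-18)*(-194) = 3852*(-194) = -747288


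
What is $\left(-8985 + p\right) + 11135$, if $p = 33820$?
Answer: $35970$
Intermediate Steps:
$\left(-8985 + p\right) + 11135 = \left(-8985 + 33820\right) + 11135 = 24835 + 11135 = 35970$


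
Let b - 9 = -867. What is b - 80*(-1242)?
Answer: 98502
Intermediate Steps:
b = -858 (b = 9 - 867 = -858)
b - 80*(-1242) = -858 - 80*(-1242) = -858 + 99360 = 98502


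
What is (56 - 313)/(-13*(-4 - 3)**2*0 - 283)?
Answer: 257/283 ≈ 0.90813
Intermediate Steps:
(56 - 313)/(-13*(-4 - 3)**2*0 - 283) = -257/(-13*(-7)**2*0 - 283) = -257/(-13*49*0 - 283) = -257/(-637*0 - 283) = -257/(0 - 283) = -257/(-283) = -257*(-1/283) = 257/283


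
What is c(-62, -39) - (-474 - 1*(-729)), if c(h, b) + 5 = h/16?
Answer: -2111/8 ≈ -263.88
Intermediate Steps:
c(h, b) = -5 + h/16
c(-62, -39) - (-474 - 1*(-729)) = (-5 + (1/16)*(-62)) - (-474 - 1*(-729)) = (-5 - 31/8) - (-474 + 729) = -71/8 - 1*255 = -71/8 - 255 = -2111/8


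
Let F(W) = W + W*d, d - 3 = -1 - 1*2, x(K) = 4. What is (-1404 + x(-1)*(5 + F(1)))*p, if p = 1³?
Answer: -1380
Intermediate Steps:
d = 0 (d = 3 + (-1 - 1*2) = 3 + (-1 - 2) = 3 - 3 = 0)
F(W) = W (F(W) = W + W*0 = W + 0 = W)
p = 1
(-1404 + x(-1)*(5 + F(1)))*p = (-1404 + 4*(5 + 1))*1 = (-1404 + 4*6)*1 = (-1404 + 24)*1 = -1380*1 = -1380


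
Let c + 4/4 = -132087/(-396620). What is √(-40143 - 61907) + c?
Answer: -264533/396620 + 5*I*√4082 ≈ -0.66697 + 319.45*I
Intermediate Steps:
c = -264533/396620 (c = -1 - 132087/(-396620) = -1 - 132087*(-1/396620) = -1 + 132087/396620 = -264533/396620 ≈ -0.66697)
√(-40143 - 61907) + c = √(-40143 - 61907) - 264533/396620 = √(-102050) - 264533/396620 = 5*I*√4082 - 264533/396620 = -264533/396620 + 5*I*√4082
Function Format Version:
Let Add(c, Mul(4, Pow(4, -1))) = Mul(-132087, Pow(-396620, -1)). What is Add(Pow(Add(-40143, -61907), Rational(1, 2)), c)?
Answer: Add(Rational(-264533, 396620), Mul(5, I, Pow(4082, Rational(1, 2)))) ≈ Add(-0.66697, Mul(319.45, I))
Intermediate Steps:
c = Rational(-264533, 396620) (c = Add(-1, Mul(-132087, Pow(-396620, -1))) = Add(-1, Mul(-132087, Rational(-1, 396620))) = Add(-1, Rational(132087, 396620)) = Rational(-264533, 396620) ≈ -0.66697)
Add(Pow(Add(-40143, -61907), Rational(1, 2)), c) = Add(Pow(Add(-40143, -61907), Rational(1, 2)), Rational(-264533, 396620)) = Add(Pow(-102050, Rational(1, 2)), Rational(-264533, 396620)) = Add(Mul(5, I, Pow(4082, Rational(1, 2))), Rational(-264533, 396620)) = Add(Rational(-264533, 396620), Mul(5, I, Pow(4082, Rational(1, 2))))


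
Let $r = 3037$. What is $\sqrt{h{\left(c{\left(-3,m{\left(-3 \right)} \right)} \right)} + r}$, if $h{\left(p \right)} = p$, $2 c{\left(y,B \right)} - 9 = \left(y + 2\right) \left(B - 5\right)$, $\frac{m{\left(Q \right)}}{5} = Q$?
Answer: $\frac{\sqrt{12206}}{2} \approx 55.24$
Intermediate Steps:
$m{\left(Q \right)} = 5 Q$
$c{\left(y,B \right)} = \frac{9}{2} + \frac{\left(-5 + B\right) \left(2 + y\right)}{2}$ ($c{\left(y,B \right)} = \frac{9}{2} + \frac{\left(y + 2\right) \left(B - 5\right)}{2} = \frac{9}{2} + \frac{\left(2 + y\right) \left(-5 + B\right)}{2} = \frac{9}{2} + \frac{\left(-5 + B\right) \left(2 + y\right)}{2}$)
$\sqrt{h{\left(c{\left(-3,m{\left(-3 \right)} \right)} \right)} + r} = \sqrt{\left(- \frac{1}{2} + 5 \left(-3\right) - - \frac{15}{2} + \frac{1}{2} \cdot 5 \left(-3\right) \left(-3\right)\right) + 3037} = \sqrt{\left(- \frac{1}{2} - 15 + \frac{15}{2} + \frac{1}{2} \left(-15\right) \left(-3\right)\right) + 3037} = \sqrt{\left(- \frac{1}{2} - 15 + \frac{15}{2} + \frac{45}{2}\right) + 3037} = \sqrt{\frac{29}{2} + 3037} = \sqrt{\frac{6103}{2}} = \frac{\sqrt{12206}}{2}$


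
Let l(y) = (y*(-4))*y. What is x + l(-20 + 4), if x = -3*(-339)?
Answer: -7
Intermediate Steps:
x = 1017
l(y) = -4*y² (l(y) = (-4*y)*y = -4*y²)
x + l(-20 + 4) = 1017 - 4*(-20 + 4)² = 1017 - 4*(-16)² = 1017 - 4*256 = 1017 - 1024 = -7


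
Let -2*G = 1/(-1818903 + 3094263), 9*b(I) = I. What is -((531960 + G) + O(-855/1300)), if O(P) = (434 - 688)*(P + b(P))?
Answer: -17645608032947/33159360 ≈ -5.3215e+5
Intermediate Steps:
b(I) = I/9
G = -1/2550720 (G = -1/(2*(-1818903 + 3094263)) = -½/1275360 = -½*1/1275360 = -1/2550720 ≈ -3.9205e-7)
O(P) = -2540*P/9 (O(P) = (434 - 688)*(P + P/9) = -2540*P/9)
-((531960 + G) + O(-855/1300)) = -((531960 - 1/2550720) - (-241300)/1300) = -(1356881011199/2550720 - (-241300)/1300) = -(1356881011199/2550720 - 2540/9*(-171/260)) = -(1356881011199/2550720 + 2413/13) = -1*17645608032947/33159360 = -17645608032947/33159360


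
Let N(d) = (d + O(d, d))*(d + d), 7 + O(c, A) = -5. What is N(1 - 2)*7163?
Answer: 186238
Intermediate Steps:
O(c, A) = -12 (O(c, A) = -7 - 5 = -12)
N(d) = 2*d*(-12 + d) (N(d) = (d - 12)*(d + d) = (-12 + d)*(2*d) = 2*d*(-12 + d))
N(1 - 2)*7163 = (2*(1 - 2)*(-12 + (1 - 2)))*7163 = (2*(-1)*(-12 - 1))*7163 = (2*(-1)*(-13))*7163 = 26*7163 = 186238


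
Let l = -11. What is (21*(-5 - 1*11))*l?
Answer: 3696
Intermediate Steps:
(21*(-5 - 1*11))*l = (21*(-5 - 1*11))*(-11) = (21*(-5 - 11))*(-11) = (21*(-16))*(-11) = -336*(-11) = 3696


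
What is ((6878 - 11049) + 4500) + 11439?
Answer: 11768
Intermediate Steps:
((6878 - 11049) + 4500) + 11439 = (-4171 + 4500) + 11439 = 329 + 11439 = 11768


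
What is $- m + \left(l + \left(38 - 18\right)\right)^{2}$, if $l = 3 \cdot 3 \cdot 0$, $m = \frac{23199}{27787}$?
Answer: $\frac{299773}{751} \approx 399.17$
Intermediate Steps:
$m = \frac{627}{751}$ ($m = 23199 \cdot \frac{1}{27787} = \frac{627}{751} \approx 0.83489$)
$l = 0$ ($l = 9 \cdot 0 = 0$)
$- m + \left(l + \left(38 - 18\right)\right)^{2} = \left(-1\right) \frac{627}{751} + \left(0 + \left(38 - 18\right)\right)^{2} = - \frac{627}{751} + \left(0 + \left(38 - 18\right)\right)^{2} = - \frac{627}{751} + \left(0 + 20\right)^{2} = - \frac{627}{751} + 20^{2} = - \frac{627}{751} + 400 = \frac{299773}{751}$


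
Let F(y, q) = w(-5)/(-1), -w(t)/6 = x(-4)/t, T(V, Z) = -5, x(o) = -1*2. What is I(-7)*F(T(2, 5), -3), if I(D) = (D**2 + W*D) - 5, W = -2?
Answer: 696/5 ≈ 139.20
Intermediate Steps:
x(o) = -2
I(D) = -5 + D**2 - 2*D (I(D) = (D**2 - 2*D) - 5 = -5 + D**2 - 2*D)
w(t) = 12/t (w(t) = -(-12)/t = 12/t)
F(y, q) = 12/5 (F(y, q) = (12/(-5))/(-1) = (12*(-1/5))*(-1) = -12/5*(-1) = 12/5)
I(-7)*F(T(2, 5), -3) = (-5 + (-7)**2 - 2*(-7))*(12/5) = (-5 + 49 + 14)*(12/5) = 58*(12/5) = 696/5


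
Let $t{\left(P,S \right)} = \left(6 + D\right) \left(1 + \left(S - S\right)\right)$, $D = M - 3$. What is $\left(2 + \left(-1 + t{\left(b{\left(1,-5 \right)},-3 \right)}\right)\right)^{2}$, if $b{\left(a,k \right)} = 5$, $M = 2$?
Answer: $36$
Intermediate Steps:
$D = -1$ ($D = 2 - 3 = -1$)
$t{\left(P,S \right)} = 5$ ($t{\left(P,S \right)} = \left(6 - 1\right) \left(1 + \left(S - S\right)\right) = 5 \left(1 + 0\right) = 5 \cdot 1 = 5$)
$\left(2 + \left(-1 + t{\left(b{\left(1,-5 \right)},-3 \right)}\right)\right)^{2} = \left(2 + \left(-1 + 5\right)\right)^{2} = \left(2 + 4\right)^{2} = 6^{2} = 36$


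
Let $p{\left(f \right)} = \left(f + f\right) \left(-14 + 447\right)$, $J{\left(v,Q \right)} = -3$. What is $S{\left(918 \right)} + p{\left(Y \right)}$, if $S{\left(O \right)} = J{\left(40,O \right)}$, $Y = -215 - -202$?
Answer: $-11261$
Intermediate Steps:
$Y = -13$ ($Y = -215 + 202 = -13$)
$p{\left(f \right)} = 866 f$ ($p{\left(f \right)} = 2 f 433 = 866 f$)
$S{\left(O \right)} = -3$
$S{\left(918 \right)} + p{\left(Y \right)} = -3 + 866 \left(-13\right) = -3 - 11258 = -11261$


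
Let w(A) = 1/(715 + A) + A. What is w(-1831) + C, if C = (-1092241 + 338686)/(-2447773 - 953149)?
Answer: -3474296422327/1897714476 ≈ -1830.8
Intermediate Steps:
w(A) = A + 1/(715 + A)
C = 753555/3400922 (C = -753555/(-3400922) = -753555*(-1/3400922) = 753555/3400922 ≈ 0.22157)
w(-1831) + C = (1 + (-1831)² + 715*(-1831))/(715 - 1831) + 753555/3400922 = (1 + 3352561 - 1309165)/(-1116) + 753555/3400922 = -1/1116*2043397 + 753555/3400922 = -2043397/1116 + 753555/3400922 = -3474296422327/1897714476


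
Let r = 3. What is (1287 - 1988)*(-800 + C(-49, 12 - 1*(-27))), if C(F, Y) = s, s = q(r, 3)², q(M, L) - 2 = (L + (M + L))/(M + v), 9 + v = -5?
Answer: 67738331/121 ≈ 5.5982e+5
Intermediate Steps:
v = -14 (v = -9 - 5 = -14)
q(M, L) = 2 + (M + 2*L)/(-14 + M) (q(M, L) = 2 + (L + (M + L))/(M - 14) = 2 + (L + (L + M))/(-14 + M) = 2 + (M + 2*L)/(-14 + M))
s = 169/121 (s = ((-28 + 2*3 + 3*3)/(-14 + 3))² = ((-28 + 6 + 9)/(-11))² = (-1/11*(-13))² = (13/11)² = 169/121 ≈ 1.3967)
C(F, Y) = 169/121
(1287 - 1988)*(-800 + C(-49, 12 - 1*(-27))) = (1287 - 1988)*(-800 + 169/121) = -701*(-96631/121) = 67738331/121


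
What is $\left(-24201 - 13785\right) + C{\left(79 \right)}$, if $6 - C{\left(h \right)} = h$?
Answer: $-38059$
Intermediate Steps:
$C{\left(h \right)} = 6 - h$
$\left(-24201 - 13785\right) + C{\left(79 \right)} = \left(-24201 - 13785\right) + \left(6 - 79\right) = \left(-24201 - 13785\right) - 73 = -37986 - 73 = -38059$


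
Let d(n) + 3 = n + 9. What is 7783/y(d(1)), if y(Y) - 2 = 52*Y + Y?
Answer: 7783/373 ≈ 20.866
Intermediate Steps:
d(n) = 6 + n (d(n) = -3 + (n + 9) = -3 + (9 + n) = 6 + n)
y(Y) = 2 + 53*Y (y(Y) = 2 + (52*Y + Y) = 2 + 53*Y)
7783/y(d(1)) = 7783/(2 + 53*(6 + 1)) = 7783/(2 + 53*7) = 7783/(2 + 371) = 7783/373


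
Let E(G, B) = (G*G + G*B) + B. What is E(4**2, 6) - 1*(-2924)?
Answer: 3282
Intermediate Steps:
E(G, B) = B + G**2 + B*G (E(G, B) = (G**2 + B*G) + B = B + G**2 + B*G)
E(4**2, 6) - 1*(-2924) = (6 + (4**2)**2 + 6*4**2) - 1*(-2924) = (6 + 16**2 + 6*16) + 2924 = (6 + 256 + 96) + 2924 = 358 + 2924 = 3282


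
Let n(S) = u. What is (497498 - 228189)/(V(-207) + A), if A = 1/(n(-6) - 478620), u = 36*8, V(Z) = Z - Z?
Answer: -128819112588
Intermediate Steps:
V(Z) = 0
u = 288
n(S) = 288
A = -1/478332 (A = 1/(288 - 478620) = 1/(-478332) = -1/478332 ≈ -2.0906e-6)
(497498 - 228189)/(V(-207) + A) = (497498 - 228189)/(0 - 1/478332) = 269309/(-1/478332) = 269309*(-478332) = -128819112588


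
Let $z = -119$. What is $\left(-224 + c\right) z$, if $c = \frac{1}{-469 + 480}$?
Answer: $\frac{293097}{11} \approx 26645.0$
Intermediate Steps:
$c = \frac{1}{11} \approx 0.090909$
$\left(-224 + c\right) z = \left(-224 + \frac{1}{11}\right) \left(-119\right) = \left(- \frac{2463}{11}\right) \left(-119\right) = \frac{293097}{11}$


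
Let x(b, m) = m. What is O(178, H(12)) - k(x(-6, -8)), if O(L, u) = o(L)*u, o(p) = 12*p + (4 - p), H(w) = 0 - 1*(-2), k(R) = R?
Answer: 3932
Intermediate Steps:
H(w) = 2 (H(w) = 0 + 2 = 2)
o(p) = 4 + 11*p
O(L, u) = u*(4 + 11*L) (O(L, u) = (4 + 11*L)*u = u*(4 + 11*L))
O(178, H(12)) - k(x(-6, -8)) = 2*(4 + 11*178) - 1*(-8) = 2*(4 + 1958) + 8 = 2*1962 + 8 = 3924 + 8 = 3932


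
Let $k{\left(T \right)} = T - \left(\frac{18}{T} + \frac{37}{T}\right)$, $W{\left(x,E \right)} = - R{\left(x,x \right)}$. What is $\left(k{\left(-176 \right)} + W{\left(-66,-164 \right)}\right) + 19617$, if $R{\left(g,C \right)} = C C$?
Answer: $\frac{241365}{16} \approx 15085.0$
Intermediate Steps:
$R{\left(g,C \right)} = C^{2}$
$W{\left(x,E \right)} = - x^{2}$
$k{\left(T \right)} = T - \frac{55}{T}$
$\left(k{\left(-176 \right)} + W{\left(-66,-164 \right)}\right) + 19617 = \left(\left(-176 - \frac{55}{-176}\right) - \left(-66\right)^{2}\right) + 19617 = \left(\left(-176 - - \frac{5}{16}\right) - 4356\right) + 19617 = \left(\left(-176 + \frac{5}{16}\right) - 4356\right) + 19617 = \left(- \frac{2811}{16} - 4356\right) + 19617 = - \frac{72507}{16} + 19617 = \frac{241365}{16}$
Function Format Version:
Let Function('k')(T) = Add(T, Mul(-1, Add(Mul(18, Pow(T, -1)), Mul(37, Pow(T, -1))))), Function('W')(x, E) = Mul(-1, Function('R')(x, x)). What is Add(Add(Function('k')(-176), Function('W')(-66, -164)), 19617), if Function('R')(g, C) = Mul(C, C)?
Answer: Rational(241365, 16) ≈ 15085.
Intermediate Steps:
Function('R')(g, C) = Pow(C, 2)
Function('W')(x, E) = Mul(-1, Pow(x, 2))
Function('k')(T) = Add(T, Mul(-55, Pow(T, -1))) (Function('k')(T) = Add(T, Mul(-1, Mul(55, Pow(T, -1)))) = Add(T, Mul(-55, Pow(T, -1))))
Add(Add(Function('k')(-176), Function('W')(-66, -164)), 19617) = Add(Add(Add(-176, Mul(-55, Pow(-176, -1))), Mul(-1, Pow(-66, 2))), 19617) = Add(Add(Add(-176, Mul(-55, Rational(-1, 176))), Mul(-1, 4356)), 19617) = Add(Add(Add(-176, Rational(5, 16)), -4356), 19617) = Add(Add(Rational(-2811, 16), -4356), 19617) = Add(Rational(-72507, 16), 19617) = Rational(241365, 16)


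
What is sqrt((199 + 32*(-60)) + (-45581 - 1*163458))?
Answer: 2*I*sqrt(52690) ≈ 459.09*I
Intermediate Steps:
sqrt((199 + 32*(-60)) + (-45581 - 1*163458)) = sqrt((199 - 1920) + (-45581 - 163458)) = sqrt(-1721 - 209039) = sqrt(-210760) = 2*I*sqrt(52690)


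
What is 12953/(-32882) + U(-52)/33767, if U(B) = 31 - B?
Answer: -434654745/1110326494 ≈ -0.39147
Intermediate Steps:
12953/(-32882) + U(-52)/33767 = 12953/(-32882) + (31 - 1*(-52))/33767 = 12953*(-1/32882) + (31 + 52)*(1/33767) = -12953/32882 + 83*(1/33767) = -12953/32882 + 83/33767 = -434654745/1110326494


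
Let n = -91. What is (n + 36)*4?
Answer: -220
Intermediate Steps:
(n + 36)*4 = (-91 + 36)*4 = -55*4 = -220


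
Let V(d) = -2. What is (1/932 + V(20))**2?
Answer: 3470769/868624 ≈ 3.9957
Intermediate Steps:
(1/932 + V(20))**2 = (1/932 - 2)**2 = (-1863/932)**2 = 3470769/868624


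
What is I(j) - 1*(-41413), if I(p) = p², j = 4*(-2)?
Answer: 41477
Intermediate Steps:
j = -8
I(j) - 1*(-41413) = (-8)² - 1*(-41413) = 64 + 41413 = 41477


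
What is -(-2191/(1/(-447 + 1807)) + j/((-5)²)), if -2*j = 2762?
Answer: 74495381/25 ≈ 2.9798e+6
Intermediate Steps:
j = -1381 (j = -½*2762 = -1381)
-(-2191/(1/(-447 + 1807)) + j/((-5)²)) = -(-2191/(1/(-447 + 1807)) - 1381/((-5)²)) = -(-2191/(1/1360) - 1381/25) = -(-2191/1/1360 - 1381*1/25) = -(-2191*1360 - 1381/25) = -(-2979760 - 1381/25) = -1*(-74495381/25) = 74495381/25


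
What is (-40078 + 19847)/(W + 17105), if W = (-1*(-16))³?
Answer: -20231/21201 ≈ -0.95425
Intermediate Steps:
W = 4096 (W = 16³ = 4096)
(-40078 + 19847)/(W + 17105) = (-40078 + 19847)/(4096 + 17105) = -20231/21201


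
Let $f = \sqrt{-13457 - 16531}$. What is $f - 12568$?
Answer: $-12568 + 42 i \sqrt{17} \approx -12568.0 + 173.17 i$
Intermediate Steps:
$f = 42 i \sqrt{17}$ ($f = \sqrt{-29988} = 42 i \sqrt{17} \approx 173.17 i$)
$f - 12568 = 42 i \sqrt{17} - 12568 = -12568 + 42 i \sqrt{17}$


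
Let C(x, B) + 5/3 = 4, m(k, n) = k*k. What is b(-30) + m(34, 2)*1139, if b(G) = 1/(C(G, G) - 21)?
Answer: 73734301/56 ≈ 1.3167e+6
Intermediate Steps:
m(k, n) = k**2
C(x, B) = 7/3 (C(x, B) = -5/3 + 4 = 7/3)
b(G) = -3/56 (b(G) = 1/(7/3 - 21) = 1/(-56/3) = -3/56)
b(-30) + m(34, 2)*1139 = -3/56 + 34**2*1139 = -3/56 + 1156*1139 = -3/56 + 1316684 = 73734301/56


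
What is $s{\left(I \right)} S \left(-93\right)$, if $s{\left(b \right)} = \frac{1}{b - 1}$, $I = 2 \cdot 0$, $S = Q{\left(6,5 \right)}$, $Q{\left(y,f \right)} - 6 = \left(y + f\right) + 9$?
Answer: $2418$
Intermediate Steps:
$Q{\left(y,f \right)} = 15 + f + y$ ($Q{\left(y,f \right)} = 6 + \left(\left(y + f\right) + 9\right) = 6 + \left(\left(f + y\right) + 9\right) = 6 + \left(9 + f + y\right) = 15 + f + y$)
$S = 26$ ($S = 15 + 5 + 6 = 26$)
$I = 0$
$s{\left(b \right)} = \frac{1}{-1 + b}$
$s{\left(I \right)} S \left(-93\right) = \frac{1}{-1 + 0} \cdot 26 \left(-93\right) = \frac{1}{-1} \cdot 26 \left(-93\right) = \left(-1\right) 26 \left(-93\right) = \left(-26\right) \left(-93\right) = 2418$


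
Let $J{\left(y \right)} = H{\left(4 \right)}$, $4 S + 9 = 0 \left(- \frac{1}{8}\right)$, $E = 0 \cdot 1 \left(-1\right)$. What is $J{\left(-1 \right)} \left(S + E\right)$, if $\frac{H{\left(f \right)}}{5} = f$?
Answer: $-45$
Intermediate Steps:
$H{\left(f \right)} = 5 f$
$E = 0$ ($E = 0 \left(-1\right) = 0$)
$S = - \frac{9}{4}$ ($S = - \frac{9}{4} + \frac{0 \left(- \frac{1}{8}\right)}{4} = - \frac{9}{4} + \frac{1}{4} \cdot 0 = - \frac{9}{4} + 0 = - \frac{9}{4} \approx -2.25$)
$J{\left(y \right)} = 20$ ($J{\left(y \right)} = 5 \cdot 4 = 20$)
$J{\left(-1 \right)} \left(S + E\right) = 20 \left(- \frac{9}{4} + 0\right) = 20 \left(- \frac{9}{4}\right) = -45$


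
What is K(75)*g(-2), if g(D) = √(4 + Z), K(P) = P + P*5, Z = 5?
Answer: 1350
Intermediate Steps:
K(P) = 6*P (K(P) = P + 5*P = 6*P)
g(D) = 3 (g(D) = √(4 + 5) = √9 = 3)
K(75)*g(-2) = (6*75)*3 = 450*3 = 1350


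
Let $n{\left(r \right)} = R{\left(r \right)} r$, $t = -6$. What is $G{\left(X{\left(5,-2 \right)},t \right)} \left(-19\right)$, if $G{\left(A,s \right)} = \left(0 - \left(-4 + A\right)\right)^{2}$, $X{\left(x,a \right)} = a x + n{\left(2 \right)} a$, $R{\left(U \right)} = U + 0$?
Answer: $-9196$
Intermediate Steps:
$R{\left(U \right)} = U$
$n{\left(r \right)} = r^{2}$ ($n{\left(r \right)} = r r = r^{2}$)
$X{\left(x,a \right)} = 4 a + a x$ ($X{\left(x,a \right)} = a x + 2^{2} a = a x + 4 a = 4 a + a x$)
$G{\left(A,s \right)} = \left(4 - A\right)^{2}$
$G{\left(X{\left(5,-2 \right)},t \right)} \left(-19\right) = \left(-4 - 2 \left(4 + 5\right)\right)^{2} \left(-19\right) = \left(-4 - 18\right)^{2} \left(-19\right) = \left(-22\right)^{2} \left(-19\right) = 484 \left(-19\right) = -9196$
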